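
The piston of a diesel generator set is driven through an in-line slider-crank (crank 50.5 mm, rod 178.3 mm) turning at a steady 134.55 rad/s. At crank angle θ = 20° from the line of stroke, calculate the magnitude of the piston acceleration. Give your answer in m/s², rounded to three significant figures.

ω = 134.6 rad/s
x(θ) = r cosθ + √(L² − r² sin²θ); with ω constant, a = ω²·d²x/dθ².
d²x/dθ² = −r cosθ − r²(cos2θ)/√u − r⁴ sin²2θ/(4u^{3/2}),  u = L² − r² sin²θ = 0.0314926 m².
Substituting r = 0.0505 m, L = 0.1783 m, θ = 20°: d²x/dθ² = -0.058583 m.
a = ω²·d²x/dθ² = (134.6)²·(-0.058583) = -1060.6 m/s²;  |a| = 1060.6 m/s².

1060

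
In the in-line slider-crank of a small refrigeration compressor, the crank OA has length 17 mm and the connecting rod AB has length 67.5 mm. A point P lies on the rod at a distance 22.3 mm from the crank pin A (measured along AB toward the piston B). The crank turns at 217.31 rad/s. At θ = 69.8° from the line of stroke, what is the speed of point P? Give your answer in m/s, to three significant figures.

3.67

ω = 217.3 rad/s.  Crank-pin speed |V_A| = rω = 3.6943 m/s, perpendicular to OA.
Rod angle: sinφ = −(r/L) sinθ ⇒ φ = -13.672°; ω_rod = −rω cosθ/√(L²−r²sin²θ) = -19.449 rad/s.
V_P = V_A + ω_rod × AP, with AP = 0.0223 m along the rod.
Components: V_Px = −rω sinθ − a·ω_rod·sinφ = -3.5696 m/s;  V_Py = rω cosθ + a·ω_rod·cosφ = +0.8542 m/s.
|V_P| = √(V_Px² + V_Py²) = 3.6703 m/s.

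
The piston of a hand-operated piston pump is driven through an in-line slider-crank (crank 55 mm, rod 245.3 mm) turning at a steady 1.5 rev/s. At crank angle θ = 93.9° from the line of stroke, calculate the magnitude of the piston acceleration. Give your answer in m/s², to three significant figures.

1.45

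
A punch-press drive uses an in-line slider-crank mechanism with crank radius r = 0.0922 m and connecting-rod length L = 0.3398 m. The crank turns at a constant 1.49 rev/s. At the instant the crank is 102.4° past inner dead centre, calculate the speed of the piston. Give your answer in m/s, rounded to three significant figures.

0.792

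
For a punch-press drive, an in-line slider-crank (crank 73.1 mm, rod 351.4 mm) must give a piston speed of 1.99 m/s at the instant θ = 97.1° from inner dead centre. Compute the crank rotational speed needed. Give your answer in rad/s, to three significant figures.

For an in-line slider-crank, |v_piston| = rω|sinθ|·[1 + r cosθ/√(L² − r² sin²θ)].
With r = 0.0731 m, L = 0.3514 m, θ = 97.1°: the bracketed kinematic factor |dx/dθ| = 0.070633 m.
ω = v/|dx/dθ| = 1.99/0.070633 = 28.174 rad/s.

28.2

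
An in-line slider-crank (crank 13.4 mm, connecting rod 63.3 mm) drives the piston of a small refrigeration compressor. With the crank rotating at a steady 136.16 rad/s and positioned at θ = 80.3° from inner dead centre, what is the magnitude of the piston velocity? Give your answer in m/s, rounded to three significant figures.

1.86

ω = 136.2 rad/s
For an in-line slider-crank, x = r cosθ + √(L² − r² sin²θ), so v = −rω sinθ·[1 + r cosθ/√(L² − r² sin²θ)].
With r = 0.0134 m, L = 0.0633 m, θ = 80.3°: √(L² − r² sin²θ) = 0.061907 m.
v = −0.0134·136.2·0.98570·[1 + 0.0134·0.16849/0.061907] = -1.864 m/s.
|v| = 1.864 m/s.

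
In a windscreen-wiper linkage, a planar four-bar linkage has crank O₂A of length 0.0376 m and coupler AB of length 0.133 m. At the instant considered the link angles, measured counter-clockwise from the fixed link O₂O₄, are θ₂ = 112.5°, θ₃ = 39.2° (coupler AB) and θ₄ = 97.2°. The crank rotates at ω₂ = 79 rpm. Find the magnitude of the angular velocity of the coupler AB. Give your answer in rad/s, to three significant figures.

0.728

ω₂ = 8.273 rad/s (from 79 rpm).
Differentiating the loop-closure r₂e^{iθ₂}+r₃e^{iθ₃}=r₁+r₄e^{iθ₄} gives r₂ω₂e^{iθ₂}+r₃ω₃e^{iθ₃}=r₄ω₄e^{iθ₄}.
Eliminating the other unknown: ω₃ = r₂ω₂ sin(θ₄−θ₂) / [r₃ sin(θ₃−θ₄)].
Numerator sine = -0.26387; denominator sine = -0.84805.
Result = 0.0376·8.273·(-0.26387) / (0.133·(-0.84805)) = +0.72772 rad/s; magnitude 0.72772 rad/s.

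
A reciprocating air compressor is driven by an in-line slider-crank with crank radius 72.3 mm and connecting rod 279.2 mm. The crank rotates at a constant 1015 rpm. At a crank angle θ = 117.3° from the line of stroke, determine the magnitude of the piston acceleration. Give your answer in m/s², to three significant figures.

498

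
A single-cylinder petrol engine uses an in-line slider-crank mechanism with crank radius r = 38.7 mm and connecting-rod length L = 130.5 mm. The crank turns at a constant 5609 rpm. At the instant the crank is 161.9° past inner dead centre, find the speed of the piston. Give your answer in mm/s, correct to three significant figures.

5060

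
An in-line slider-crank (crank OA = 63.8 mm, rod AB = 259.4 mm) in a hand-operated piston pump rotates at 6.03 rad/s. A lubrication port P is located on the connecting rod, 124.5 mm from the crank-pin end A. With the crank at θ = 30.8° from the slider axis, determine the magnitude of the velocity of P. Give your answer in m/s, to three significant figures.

ω = 6.03 rad/s.  Crank-pin speed |V_A| = rω = 0.38471 m/s, perpendicular to OA.
Rod angle: sinφ = −(r/L) sinθ ⇒ φ = -7.235°; ω_rod = −rω cosθ/√(L²−r²sin²θ) = -1.2841 rad/s.
V_P = V_A + ω_rod × AP, with AP = 0.1245 m along the rod.
Components: V_Px = −rω sinθ − a·ω_rod·sinφ = -0.21712 m/s;  V_Py = rω cosθ + a·ω_rod·cosφ = +0.17185 m/s.
|V_P| = √(V_Px² + V_Py²) = 0.2769 m/s.

0.277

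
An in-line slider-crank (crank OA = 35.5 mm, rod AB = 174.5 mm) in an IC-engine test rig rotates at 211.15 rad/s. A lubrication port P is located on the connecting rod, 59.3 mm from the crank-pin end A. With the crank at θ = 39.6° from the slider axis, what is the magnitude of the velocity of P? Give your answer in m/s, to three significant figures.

6.32

ω = 211.2 rad/s.  Crank-pin speed |V_A| = rω = 7.4958 m/s, perpendicular to OA.
Rod angle: sinφ = −(r/L) sinθ ⇒ φ = -7.451°; ω_rod = −rω cosθ/√(L²−r²sin²θ) = -33.38 rad/s.
V_P = V_A + ω_rod × AP, with AP = 0.0593 m along the rod.
Components: V_Px = −rω sinθ − a·ω_rod·sinφ = -5.0347 m/s;  V_Py = rω cosθ + a·ω_rod·cosφ = +3.8129 m/s.
|V_P| = √(V_Px² + V_Py²) = 6.3156 m/s.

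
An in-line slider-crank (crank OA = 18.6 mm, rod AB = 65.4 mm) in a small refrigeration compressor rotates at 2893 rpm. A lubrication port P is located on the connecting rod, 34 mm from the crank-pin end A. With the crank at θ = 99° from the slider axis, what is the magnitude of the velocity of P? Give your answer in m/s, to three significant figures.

5.45

ω = 303 rad/s.  Crank-pin speed |V_A| = rω = 5.6349 m/s, perpendicular to OA.
Rod angle: sinφ = −(r/L) sinθ ⇒ φ = -16.314°; ω_rod = −rω cosθ/√(L²−r²sin²θ) = +14.044 rad/s.
V_P = V_A + ω_rod × AP, with AP = 0.034 m along the rod.
Components: V_Px = −rω sinθ − a·ω_rod·sinφ = -5.4314 m/s;  V_Py = rω cosθ + a·ω_rod·cosφ = -0.42323 m/s.
|V_P| = √(V_Px² + V_Py²) = 5.4479 m/s.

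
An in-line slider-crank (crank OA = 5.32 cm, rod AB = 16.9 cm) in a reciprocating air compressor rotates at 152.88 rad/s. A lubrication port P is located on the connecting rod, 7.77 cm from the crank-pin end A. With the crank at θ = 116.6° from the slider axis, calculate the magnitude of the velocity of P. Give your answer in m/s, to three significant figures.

7.06

ω = 152.9 rad/s.  Crank-pin speed |V_A| = rω = 8.1332 m/s, perpendicular to OA.
Rod angle: sinφ = −(r/L) sinθ ⇒ φ = -16.348°; ω_rod = −rω cosθ/√(L²−r²sin²θ) = +22.457 rad/s.
V_P = V_A + ω_rod × AP, with AP = 0.0777 m along the rod.
Components: V_Px = −rω sinθ − a·ω_rod·sinφ = -6.7812 m/s;  V_Py = rω cosθ + a·ω_rod·cosφ = -1.9674 m/s.
|V_P| = √(V_Px² + V_Py²) = 7.0608 m/s.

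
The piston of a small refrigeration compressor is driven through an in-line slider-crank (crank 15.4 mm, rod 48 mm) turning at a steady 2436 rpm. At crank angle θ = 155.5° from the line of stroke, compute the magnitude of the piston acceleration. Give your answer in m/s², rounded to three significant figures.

ω = 2π·2436/60 = 255.1 rad/s
x(θ) = r cosθ + √(L² − r² sin²θ); with ω constant, a = ω²·d²x/dθ².
d²x/dθ² = −r cosθ − r²(cos2θ)/√u − r⁴ sin²2θ/(4u^{3/2}),  u = L² − r² sin²θ = 0.00226322 m².
Substituting r = 0.0154 m, L = 0.048 m, θ = 155.5°: d²x/dθ² = +0.010668 m.
a = ω²·d²x/dθ² = (255.1)²·(+0.010668) = +694.25 m/s²;  |a| = 694.25 m/s².

694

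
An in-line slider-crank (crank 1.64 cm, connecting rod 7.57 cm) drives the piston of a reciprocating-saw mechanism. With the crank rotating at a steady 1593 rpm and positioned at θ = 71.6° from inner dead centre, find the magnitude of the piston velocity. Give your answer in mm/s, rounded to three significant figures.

2780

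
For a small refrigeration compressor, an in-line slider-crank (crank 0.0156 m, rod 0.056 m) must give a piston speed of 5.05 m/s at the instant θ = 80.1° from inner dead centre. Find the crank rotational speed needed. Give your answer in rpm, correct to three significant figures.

For an in-line slider-crank, |v_piston| = rω|sinθ|·[1 + r cosθ/√(L² − r² sin²θ)].
With r = 0.0156 m, L = 0.056 m, θ = 80.1°: the bracketed kinematic factor |dx/dθ| = 0.016133 m.
ω = v/|dx/dθ| = 5.05/0.016133 = 313.02 rad/s.
N = 60ω/(2π) = 2989.1 rpm.

2990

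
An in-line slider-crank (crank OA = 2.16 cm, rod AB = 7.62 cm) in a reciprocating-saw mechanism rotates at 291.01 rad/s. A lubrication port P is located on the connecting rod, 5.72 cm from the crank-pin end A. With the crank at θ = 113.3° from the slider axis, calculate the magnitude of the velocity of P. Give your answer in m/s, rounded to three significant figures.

5.31

ω = 291 rad/s.  Crank-pin speed |V_A| = rω = 6.2858 m/s, perpendicular to OA.
Rod angle: sinφ = −(r/L) sinθ ⇒ φ = -15.091°; ω_rod = −rω cosθ/√(L²−r²sin²θ) = +33.794 rad/s.
V_P = V_A + ω_rod × AP, with AP = 0.0572 m along the rod.
Components: V_Px = −rω sinθ − a·ω_rod·sinφ = -5.2699 m/s;  V_Py = rω cosθ + a·ω_rod·cosφ = -0.61995 m/s.
|V_P| = √(V_Px² + V_Py²) = 5.3063 m/s.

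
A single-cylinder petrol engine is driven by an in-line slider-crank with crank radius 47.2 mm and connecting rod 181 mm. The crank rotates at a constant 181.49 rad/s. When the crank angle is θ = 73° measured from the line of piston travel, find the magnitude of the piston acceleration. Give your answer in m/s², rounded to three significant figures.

ω = 181.5 rad/s
x(θ) = r cosθ + √(L² − r² sin²θ); with ω constant, a = ω²·d²x/dθ².
d²x/dθ² = −r cosθ − r²(cos2θ)/√u − r⁴ sin²2θ/(4u^{3/2}),  u = L² − r² sin²θ = 0.0307236 m².
Substituting r = 0.0472 m, L = 0.181 m, θ = 73°: d²x/dθ² = -0.0033349 m.
a = ω²·d²x/dθ² = (181.5)²·(-0.0033349) = -109.85 m/s²;  |a| = 109.85 m/s².

110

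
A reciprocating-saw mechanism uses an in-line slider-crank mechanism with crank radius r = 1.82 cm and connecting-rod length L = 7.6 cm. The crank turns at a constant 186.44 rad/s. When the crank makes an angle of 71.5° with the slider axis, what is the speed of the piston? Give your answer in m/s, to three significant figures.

3.47

ω = 186.4 rad/s
For an in-line slider-crank, x = r cosθ + √(L² − r² sin²θ), so v = −rω sinθ·[1 + r cosθ/√(L² − r² sin²θ)].
With r = 0.0182 m, L = 0.076 m, θ = 71.5°: √(L² − r² sin²θ) = 0.074014 m.
v = −0.0182·186.4·0.94832·[1 + 0.0182·0.31730/0.074014] = -3.4689 m/s.
|v| = 3.4689 m/s.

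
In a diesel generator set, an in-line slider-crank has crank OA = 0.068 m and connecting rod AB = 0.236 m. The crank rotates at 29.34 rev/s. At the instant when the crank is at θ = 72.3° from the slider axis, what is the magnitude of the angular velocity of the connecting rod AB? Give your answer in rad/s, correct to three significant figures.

ω = 184.3 rad/s (converted from 29.34 rev/s).
The rod makes angle φ with the slider axis where L sinφ = r sinθ; differentiating, L cosφ·φ̇ = r ω cosθ.
L cosφ = √(L² − r² sin²θ) = 0.22693 m.
|ω_rod| = r ω |cosθ| / √(L² − r² sin²θ) = 0.068·184.3·0.30403/0.22693 = 16.795 rad/s.

16.8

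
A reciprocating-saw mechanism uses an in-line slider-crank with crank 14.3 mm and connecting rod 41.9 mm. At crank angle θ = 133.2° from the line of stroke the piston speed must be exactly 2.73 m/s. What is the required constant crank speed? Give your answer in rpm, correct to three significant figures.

For an in-line slider-crank, |v_piston| = rω|sinθ|·[1 + r cosθ/√(L² − r² sin²θ)].
With r = 0.0143 m, L = 0.0419 m, θ = 133.2°: the bracketed kinematic factor |dx/dθ| = 0.0079098 m.
ω = v/|dx/dθ| = 2.73/0.0079098 = 345.14 rad/s.
N = 60ω/(2π) = 3295.9 rpm.

3300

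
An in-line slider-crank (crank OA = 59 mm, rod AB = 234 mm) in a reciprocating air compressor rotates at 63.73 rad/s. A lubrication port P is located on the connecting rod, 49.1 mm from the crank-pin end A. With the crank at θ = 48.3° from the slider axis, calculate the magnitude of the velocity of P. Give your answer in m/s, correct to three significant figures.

ω = 63.73 rad/s.  Crank-pin speed |V_A| = rω = 3.7601 m/s, perpendicular to OA.
Rod angle: sinφ = −(r/L) sinθ ⇒ φ = -10.851°; ω_rod = −rω cosθ/√(L²−r²sin²θ) = -10.884 rad/s.
V_P = V_A + ω_rod × AP, with AP = 0.0491 m along the rod.
Components: V_Px = −rω sinθ − a·ω_rod·sinφ = -2.908 m/s;  V_Py = rω cosθ + a·ω_rod·cosφ = +1.9765 m/s.
|V_P| = √(V_Px² + V_Py²) = 3.5161 m/s.

3.52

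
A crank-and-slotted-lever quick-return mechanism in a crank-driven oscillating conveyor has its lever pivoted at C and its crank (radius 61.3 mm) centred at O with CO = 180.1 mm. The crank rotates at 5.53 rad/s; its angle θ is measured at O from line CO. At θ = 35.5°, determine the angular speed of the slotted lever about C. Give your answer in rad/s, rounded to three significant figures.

1.30

ω = 5.53 rad/s
Crank pin A relative to C: A = (d + r cosθ, r sinθ); lever angle φ = atan2(r sinθ, d + r cosθ).
Differentiating tanφ: φ̇ = rω(d cosθ + r)/(d² + r² + 2dr cosθ).
d² + r² + 2dr cosθ = |CA|² = 0.0541696 m²;  d cosθ + r = +0.20792 m.
|ω_lever| = |0.0613·5.53·+0.20792| / 0.0541696 = 1.3012 rad/s.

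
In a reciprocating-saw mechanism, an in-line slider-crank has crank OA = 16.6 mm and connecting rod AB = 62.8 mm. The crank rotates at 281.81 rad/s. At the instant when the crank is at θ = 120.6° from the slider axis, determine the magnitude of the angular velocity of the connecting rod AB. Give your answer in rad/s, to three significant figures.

38.9

ω = 281.8 rad/s
The rod makes angle φ with the slider axis where L sinφ = r sinθ; differentiating, L cosφ·φ̇ = r ω cosθ.
L cosφ = √(L² − r² sin²θ) = 0.061153 m.
|ω_rod| = r ω |cosθ| / √(L² − r² sin²θ) = 0.0166·281.8·0.50904/0.061153 = 38.94 rad/s.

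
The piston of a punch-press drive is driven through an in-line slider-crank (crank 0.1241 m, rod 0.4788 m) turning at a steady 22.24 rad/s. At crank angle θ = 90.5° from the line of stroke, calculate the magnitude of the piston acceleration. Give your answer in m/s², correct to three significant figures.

ω = 22.24 rad/s
x(θ) = r cosθ + √(L² − r² sin²θ); with ω constant, a = ω²·d²x/dθ².
d²x/dθ² = −r cosθ − r²(cos2θ)/√u − r⁴ sin²2θ/(4u^{3/2}),  u = L² − r² sin²θ = 0.21385 m².
Substituting r = 0.1241 m, L = 0.4788 m, θ = 90.5°: d²x/dθ² = +0.034381 m.
a = ω²·d²x/dθ² = (22.24)²·(+0.034381) = +17.006 m/s²;  |a| = 17.006 m/s².

17.0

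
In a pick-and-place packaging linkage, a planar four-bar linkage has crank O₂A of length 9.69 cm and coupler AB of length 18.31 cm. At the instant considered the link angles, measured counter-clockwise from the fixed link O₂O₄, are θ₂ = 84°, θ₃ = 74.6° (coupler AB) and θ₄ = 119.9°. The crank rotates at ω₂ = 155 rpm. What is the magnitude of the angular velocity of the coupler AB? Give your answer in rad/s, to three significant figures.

7.09

ω₂ = 16.23 rad/s (from 155 rpm).
Differentiating the loop-closure r₂e^{iθ₂}+r₃e^{iθ₃}=r₁+r₄e^{iθ₄} gives r₂ω₂e^{iθ₂}+r₃ω₃e^{iθ₃}=r₄ω₄e^{iθ₄}.
Eliminating the other unknown: ω₃ = r₂ω₂ sin(θ₄−θ₂) / [r₃ sin(θ₃−θ₄)].
Numerator sine = +0.58637; denominator sine = -0.71080.
Result = 0.0969·16.23·(+0.58637) / (0.1831·(-0.71080)) = -7.0863 rad/s; magnitude 7.0863 rad/s.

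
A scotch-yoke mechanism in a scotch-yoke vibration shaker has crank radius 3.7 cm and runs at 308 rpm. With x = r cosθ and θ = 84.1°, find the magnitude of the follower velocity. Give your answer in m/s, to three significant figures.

ω = 32.25 rad/s (from 308 rpm).
x = r cosθ ⇒ ẋ = −rω sinθ.
|v| = rω|sinθ| = 0.037·32.25·|sin 84.1°| = 1.1871 m/s.

1.19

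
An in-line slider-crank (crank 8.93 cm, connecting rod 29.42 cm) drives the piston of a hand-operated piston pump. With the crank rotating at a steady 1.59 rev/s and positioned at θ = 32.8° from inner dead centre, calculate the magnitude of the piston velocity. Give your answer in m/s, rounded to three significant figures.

ω = 2π·1.59 = 9.99 rad/s
For an in-line slider-crank, x = r cosθ + √(L² − r² sin²θ), so v = −rω sinθ·[1 + r cosθ/√(L² − r² sin²θ)].
With r = 0.0893 m, L = 0.2942 m, θ = 32.8°: √(L² − r² sin²θ) = 0.2902 m.
v = −0.0893·9.99·0.54171·[1 + 0.0893·0.84057/0.2902] = -0.60828 m/s.
|v| = 0.60828 m/s.

0.608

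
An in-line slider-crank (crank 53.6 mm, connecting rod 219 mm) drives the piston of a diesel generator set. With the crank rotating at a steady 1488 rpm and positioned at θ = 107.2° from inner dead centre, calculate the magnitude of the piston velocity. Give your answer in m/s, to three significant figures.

ω = 2π·1488/60 = 155.8 rad/s
For an in-line slider-crank, x = r cosθ + √(L² − r² sin²θ), so v = −rω sinθ·[1 + r cosθ/√(L² − r² sin²θ)].
With r = 0.0536 m, L = 0.219 m, θ = 107.2°: √(L² − r² sin²θ) = 0.21293 m.
v = −0.0536·155.8·0.95528·[1 + 0.0536·-0.29571/0.21293] = -7.3847 m/s.
|v| = 7.3847 m/s.

7.38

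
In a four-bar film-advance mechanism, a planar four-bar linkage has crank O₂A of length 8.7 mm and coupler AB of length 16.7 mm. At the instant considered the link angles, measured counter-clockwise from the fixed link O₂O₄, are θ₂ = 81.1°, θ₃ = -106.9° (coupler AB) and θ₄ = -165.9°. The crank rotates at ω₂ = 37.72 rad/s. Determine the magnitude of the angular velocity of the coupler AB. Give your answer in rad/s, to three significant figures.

ω₂ = 37.72 rad/s
Differentiating the loop-closure r₂e^{iθ₂}+r₃e^{iθ₃}=r₁+r₄e^{iθ₄} gives r₂ω₂e^{iθ₂}+r₃ω₃e^{iθ₃}=r₄ω₄e^{iθ₄}.
Eliminating the other unknown: ω₃ = r₂ω₂ sin(θ₄−θ₂) / [r₃ sin(θ₃−θ₄)].
Numerator sine = +0.92050; denominator sine = +0.85717.
Result = 0.0087·37.72·(+0.92050) / (0.0167·(+0.85717)) = +21.103 rad/s; magnitude 21.103 rad/s.

21.1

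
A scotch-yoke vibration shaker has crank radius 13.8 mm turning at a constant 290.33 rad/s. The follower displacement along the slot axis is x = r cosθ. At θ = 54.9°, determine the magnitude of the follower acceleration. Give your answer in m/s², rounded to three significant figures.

669

ω = 290.3 rad/s
x = r cosθ ⇒ ẍ = −rω² cosθ (ω constant).
|a| = rω²|cosθ| = 0.0138·(290.3)²·|cos 54.9°| = 668.86 m/s².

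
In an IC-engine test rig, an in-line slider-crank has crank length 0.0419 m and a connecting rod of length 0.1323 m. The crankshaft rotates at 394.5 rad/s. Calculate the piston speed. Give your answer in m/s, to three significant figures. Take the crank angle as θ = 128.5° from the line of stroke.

10.3

ω = 394.5 rad/s
For an in-line slider-crank, x = r cosθ + √(L² − r² sin²θ), so v = −rω sinθ·[1 + r cosθ/√(L² − r² sin²θ)].
With r = 0.0419 m, L = 0.1323 m, θ = 128.5°: √(L² − r² sin²θ) = 0.12817 m.
v = −0.0419·394.5·0.78261·[1 + 0.0419·-0.62251/0.12817] = -10.304 m/s.
|v| = 10.304 m/s.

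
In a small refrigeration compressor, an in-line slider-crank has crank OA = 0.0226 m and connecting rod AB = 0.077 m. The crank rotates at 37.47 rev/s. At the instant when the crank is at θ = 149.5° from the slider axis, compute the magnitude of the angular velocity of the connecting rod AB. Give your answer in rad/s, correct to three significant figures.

ω = 235.4 rad/s (converted from 37.47 rev/s).
The rod makes angle φ with the slider axis where L sinφ = r sinθ; differentiating, L cosφ·φ̇ = r ω cosθ.
L cosφ = √(L² − r² sin²θ) = 0.076141 m.
|ω_rod| = r ω |cosθ| / √(L² − r² sin²θ) = 0.0226·235.4·0.86163/0.076141 = 60.211 rad/s.

60.2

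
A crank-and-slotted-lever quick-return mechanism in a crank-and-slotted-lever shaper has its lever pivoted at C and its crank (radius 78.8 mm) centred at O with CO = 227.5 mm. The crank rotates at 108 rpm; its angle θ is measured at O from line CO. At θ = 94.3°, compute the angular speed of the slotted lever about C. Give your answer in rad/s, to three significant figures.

0.995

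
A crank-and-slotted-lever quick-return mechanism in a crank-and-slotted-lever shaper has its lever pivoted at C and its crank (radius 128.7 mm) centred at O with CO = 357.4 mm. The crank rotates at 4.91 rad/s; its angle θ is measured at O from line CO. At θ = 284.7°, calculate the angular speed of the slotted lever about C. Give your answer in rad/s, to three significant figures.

0.827

ω = 4.91 rad/s
Crank pin A relative to C: A = (d + r cosθ, r sinθ); lever angle φ = atan2(r sinθ, d + r cosθ).
Differentiating tanφ: φ̇ = rω(d cosθ + r)/(d² + r² + 2dr cosθ).
d² + r² + 2dr cosθ = |CA|² = 0.167643 m²;  d cosθ + r = +0.21939 m.
|ω_lever| = |0.1287·4.91·+0.21939| / 0.167643 = 0.82699 rad/s.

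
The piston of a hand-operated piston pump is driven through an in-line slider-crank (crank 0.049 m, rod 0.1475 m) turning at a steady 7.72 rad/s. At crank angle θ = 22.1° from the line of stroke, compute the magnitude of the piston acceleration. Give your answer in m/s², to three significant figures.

3.42

ω = 7.72 rad/s
x(θ) = r cosθ + √(L² − r² sin²θ); with ω constant, a = ω²·d²x/dθ².
d²x/dθ² = −r cosθ − r²(cos2θ)/√u − r⁴ sin²2θ/(4u^{3/2}),  u = L² − r² sin²θ = 0.0214164 m².
Substituting r = 0.049 m, L = 0.1475 m, θ = 22.1°: d²x/dθ² = -0.057385 m.
a = ω²·d²x/dθ² = (7.72)²·(-0.057385) = -3.4201 m/s²;  |a| = 3.4201 m/s².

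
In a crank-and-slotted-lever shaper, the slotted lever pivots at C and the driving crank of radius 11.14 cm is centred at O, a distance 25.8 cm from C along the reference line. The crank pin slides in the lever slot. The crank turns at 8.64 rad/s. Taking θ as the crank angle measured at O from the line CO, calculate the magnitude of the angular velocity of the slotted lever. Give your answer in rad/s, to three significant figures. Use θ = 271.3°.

ω = 8.64 rad/s
Crank pin A relative to C: A = (d + r cosθ, r sinθ); lever angle φ = atan2(r sinθ, d + r cosθ).
Differentiating tanφ: φ̇ = rω(d cosθ + r)/(d² + r² + 2dr cosθ).
d² + r² + 2dr cosθ = |CA|² = 0.0802781 m²;  d cosθ + r = +0.11725 m.
|ω_lever| = |0.1114·8.64·+0.11725| / 0.0802781 = 1.4058 rad/s.

1.41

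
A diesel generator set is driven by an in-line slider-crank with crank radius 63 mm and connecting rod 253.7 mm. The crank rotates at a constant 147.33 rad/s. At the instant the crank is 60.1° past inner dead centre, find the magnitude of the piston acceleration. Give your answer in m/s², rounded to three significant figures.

511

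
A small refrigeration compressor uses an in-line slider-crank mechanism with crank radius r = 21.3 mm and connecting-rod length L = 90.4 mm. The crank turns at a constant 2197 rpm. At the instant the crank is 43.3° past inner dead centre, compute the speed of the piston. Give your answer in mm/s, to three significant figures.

ω = 2π·2197/60 = 230.1 rad/s
For an in-line slider-crank, x = r cosθ + √(L² − r² sin²θ), so v = −rω sinθ·[1 + r cosθ/√(L² − r² sin²θ)].
With r = 0.0213 m, L = 0.0904 m, θ = 43.3°: √(L² − r² sin²θ) = 0.089212 m.
v = −0.0213·230.1·0.68582·[1 + 0.0213·0.72777/0.089212] = -3.9448 m/s.
|v| = 3.9448 m/s = 3944.8 mm/s.

3940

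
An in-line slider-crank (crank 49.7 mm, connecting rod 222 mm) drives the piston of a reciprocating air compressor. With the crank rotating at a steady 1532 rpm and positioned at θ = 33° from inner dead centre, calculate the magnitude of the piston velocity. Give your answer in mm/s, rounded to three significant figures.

5160

ω = 2π·1532/60 = 160.4 rad/s
For an in-line slider-crank, x = r cosθ + √(L² − r² sin²θ), so v = −rω sinθ·[1 + r cosθ/√(L² − r² sin²θ)].
With r = 0.0497 m, L = 0.222 m, θ = 33°: √(L² − r² sin²θ) = 0.22034 m.
v = −0.0497·160.4·0.54464·[1 + 0.0497·0.83867/0.22034] = -5.1641 m/s.
|v| = 5.1641 m/s = 5164.1 mm/s.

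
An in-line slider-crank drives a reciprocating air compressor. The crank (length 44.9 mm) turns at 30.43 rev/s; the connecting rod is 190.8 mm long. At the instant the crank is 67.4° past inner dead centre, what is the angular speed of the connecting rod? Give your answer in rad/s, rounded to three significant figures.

17.7

ω = 191.2 rad/s (converted from 30.43 rev/s).
The rod makes angle φ with the slider axis where L sinφ = r sinθ; differentiating, L cosφ·φ̇ = r ω cosθ.
L cosφ = √(L² − r² sin²θ) = 0.18624 m.
|ω_rod| = r ω |cosθ| / √(L² − r² sin²θ) = 0.0449·191.2·0.38430/0.18624 = 17.714 rad/s.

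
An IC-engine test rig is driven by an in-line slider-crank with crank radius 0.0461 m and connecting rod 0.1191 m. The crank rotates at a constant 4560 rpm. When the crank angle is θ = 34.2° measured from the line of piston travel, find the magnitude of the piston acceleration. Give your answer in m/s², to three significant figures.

10400

ω = 2π·4560/60 = 477.5 rad/s
x(θ) = r cosθ + √(L² − r² sin²θ); with ω constant, a = ω²·d²x/dθ².
d²x/dθ² = −r cosθ − r²(cos2θ)/√u − r⁴ sin²2θ/(4u^{3/2}),  u = L² − r² sin²θ = 0.0135134 m².
Substituting r = 0.0461 m, L = 0.1191 m, θ = 34.2°: d²x/dθ² = -0.04548 m.
a = ω²·d²x/dθ² = (477.5)²·(-0.04548) = -10371 m/s²;  |a| = 10371 m/s².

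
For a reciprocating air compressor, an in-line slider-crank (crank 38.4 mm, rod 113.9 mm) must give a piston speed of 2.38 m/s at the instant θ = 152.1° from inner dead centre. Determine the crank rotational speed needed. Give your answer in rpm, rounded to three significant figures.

For an in-line slider-crank, |v_piston| = rω|sinθ|·[1 + r cosθ/√(L² − r² sin²θ)].
With r = 0.0384 m, L = 0.1139 m, θ = 152.1°: the bracketed kinematic factor |dx/dθ| = 0.012547 m.
ω = v/|dx/dθ| = 2.38/0.012547 = 189.69 rad/s.
N = 60ω/(2π) = 1811.4 rpm.

1810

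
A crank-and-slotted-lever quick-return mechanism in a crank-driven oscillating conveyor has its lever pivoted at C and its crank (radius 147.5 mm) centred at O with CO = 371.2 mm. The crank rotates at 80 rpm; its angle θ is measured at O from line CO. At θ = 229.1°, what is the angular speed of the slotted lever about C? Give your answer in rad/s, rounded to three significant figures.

ω = 8.378 rad/s (from 80 rpm).
Crank pin A relative to C: A = (d + r cosθ, r sinθ); lever angle φ = atan2(r sinθ, d + r cosθ).
Differentiating tanφ: φ̇ = rω(d cosθ + r)/(d² + r² + 2dr cosθ).
d² + r² + 2dr cosθ = |CA|² = 0.087849 m²;  d cosθ + r = -0.09554 m.
|ω_lever| = |0.1475·8.378·-0.09554| / 0.087849 = 1.3439 rad/s.

1.34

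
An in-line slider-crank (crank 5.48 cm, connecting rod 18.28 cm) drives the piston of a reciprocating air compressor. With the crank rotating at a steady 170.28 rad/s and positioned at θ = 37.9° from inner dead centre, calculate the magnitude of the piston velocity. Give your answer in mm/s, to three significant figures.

7110

ω = 170.3 rad/s
For an in-line slider-crank, x = r cosθ + √(L² − r² sin²θ), so v = −rω sinθ·[1 + r cosθ/√(L² − r² sin²θ)].
With r = 0.0548 m, L = 0.1828 m, θ = 37.9°: √(L² − r² sin²θ) = 0.17967 m.
v = −0.0548·170.3·0.61429·[1 + 0.0548·0.78908/0.17967] = -7.1116 m/s.
|v| = 7.1116 m/s = 7111.6 mm/s.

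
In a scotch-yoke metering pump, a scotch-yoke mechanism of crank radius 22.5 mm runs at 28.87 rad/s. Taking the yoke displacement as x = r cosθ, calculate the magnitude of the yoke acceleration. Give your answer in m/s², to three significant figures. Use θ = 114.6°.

ω = 28.87 rad/s
x = r cosθ ⇒ ẍ = −rω² cosθ (ω constant).
|a| = rω²|cosθ| = 0.0225·(28.87)²·|cos 114.6°| = 7.8066 m/s².

7.81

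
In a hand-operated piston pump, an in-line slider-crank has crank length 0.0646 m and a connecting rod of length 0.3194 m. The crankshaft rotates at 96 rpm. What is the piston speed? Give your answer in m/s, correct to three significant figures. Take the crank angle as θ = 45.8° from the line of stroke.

ω = 2π·96/60 = 10.05 rad/s
For an in-line slider-crank, x = r cosθ + √(L² − r² sin²θ), so v = −rω sinθ·[1 + r cosθ/√(L² − r² sin²θ)].
With r = 0.0646 m, L = 0.3194 m, θ = 45.8°: √(L² − r² sin²θ) = 0.31602 m.
v = −0.0646·10.05·0.71691·[1 + 0.0646·0.69717/0.31602] = -0.53193 m/s.
|v| = 0.53193 m/s.

0.532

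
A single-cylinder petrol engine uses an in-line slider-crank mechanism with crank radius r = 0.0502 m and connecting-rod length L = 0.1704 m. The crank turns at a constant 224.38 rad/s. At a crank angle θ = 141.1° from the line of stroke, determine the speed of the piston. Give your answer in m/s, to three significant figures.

ω = 224.4 rad/s
For an in-line slider-crank, x = r cosθ + √(L² − r² sin²θ), so v = −rω sinθ·[1 + r cosθ/√(L² − r² sin²θ)].
With r = 0.0502 m, L = 0.1704 m, θ = 141.1°: √(L² − r² sin²θ) = 0.16746 m.
v = −0.0502·224.4·0.62796·[1 + 0.0502·-0.77824/0.16746] = -5.4231 m/s.
|v| = 5.4231 m/s.

5.42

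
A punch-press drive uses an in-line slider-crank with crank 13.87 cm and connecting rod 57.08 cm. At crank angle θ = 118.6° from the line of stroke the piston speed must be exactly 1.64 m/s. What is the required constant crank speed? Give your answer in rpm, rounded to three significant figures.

For an in-line slider-crank, |v_piston| = rω|sinθ|·[1 + r cosθ/√(L² − r² sin²θ)].
With r = 0.1387 m, L = 0.5708 m, θ = 118.6°: the bracketed kinematic factor |dx/dθ| = 0.10728 m.
ω = v/|dx/dθ| = 1.64/0.10728 = 15.287 rad/s.
N = 60ω/(2π) = 145.98 rpm.

146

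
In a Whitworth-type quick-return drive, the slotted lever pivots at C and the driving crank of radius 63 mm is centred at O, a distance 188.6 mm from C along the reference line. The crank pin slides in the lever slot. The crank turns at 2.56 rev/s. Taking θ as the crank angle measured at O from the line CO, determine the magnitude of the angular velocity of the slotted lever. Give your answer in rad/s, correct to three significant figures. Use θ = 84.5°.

ω = 16.08 rad/s (from 2.56 rev/s).
Crank pin A relative to C: A = (d + r cosθ, r sinθ); lever angle φ = atan2(r sinθ, d + r cosθ).
Differentiating tanφ: φ̇ = rω(d cosθ + r)/(d² + r² + 2dr cosθ).
d² + r² + 2dr cosθ = |CA|² = 0.0418166 m²;  d cosθ + r = +0.081077 m.
|ω_lever| = |0.063·16.08·+0.081077| / 0.0418166 = 1.9647 rad/s.

1.96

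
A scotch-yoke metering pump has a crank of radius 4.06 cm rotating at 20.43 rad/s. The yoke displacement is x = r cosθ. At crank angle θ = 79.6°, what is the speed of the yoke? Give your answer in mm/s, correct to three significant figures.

816

ω = 20.43 rad/s
x = r cosθ ⇒ ẋ = −rω sinθ.
|v| = rω|sinθ| = 0.0406·20.43·|sin 79.6°| = 0.81583 m/s = 815.83 mm/s.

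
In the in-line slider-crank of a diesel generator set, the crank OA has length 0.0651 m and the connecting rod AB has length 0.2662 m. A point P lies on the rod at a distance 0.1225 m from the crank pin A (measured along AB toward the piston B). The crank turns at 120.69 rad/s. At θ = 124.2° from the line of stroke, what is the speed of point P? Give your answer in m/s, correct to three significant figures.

ω = 120.7 rad/s.  Crank-pin speed |V_A| = rω = 7.8569 m/s, perpendicular to OA.
Rod angle: sinφ = −(r/L) sinθ ⇒ φ = -11.669°; ω_rod = −rω cosθ/√(L²−r²sin²θ) = +16.94 rad/s.
V_P = V_A + ω_rod × AP, with AP = 0.1225 m along the rod.
Components: V_Px = −rω sinθ − a·ω_rod·sinφ = -6.0786 m/s;  V_Py = rω cosθ + a·ω_rod·cosφ = -2.384 m/s.
|V_P| = √(V_Px² + V_Py²) = 6.5293 m/s.

6.53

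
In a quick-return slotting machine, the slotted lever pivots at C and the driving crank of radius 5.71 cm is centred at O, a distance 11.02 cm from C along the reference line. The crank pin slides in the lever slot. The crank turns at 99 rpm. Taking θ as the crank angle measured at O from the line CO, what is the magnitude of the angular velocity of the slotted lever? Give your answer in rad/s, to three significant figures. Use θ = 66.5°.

ω = 10.37 rad/s (from 99 rpm).
Crank pin A relative to C: A = (d + r cosθ, r sinθ); lever angle φ = atan2(r sinθ, d + r cosθ).
Differentiating tanφ: φ̇ = rω(d cosθ + r)/(d² + r² + 2dr cosθ).
d² + r² + 2dr cosθ = |CA|² = 0.0204226 m²;  d cosθ + r = +0.10104 m.
|ω_lever| = |0.0571·10.37·+0.10104| / 0.0204226 = 2.9288 rad/s.

2.93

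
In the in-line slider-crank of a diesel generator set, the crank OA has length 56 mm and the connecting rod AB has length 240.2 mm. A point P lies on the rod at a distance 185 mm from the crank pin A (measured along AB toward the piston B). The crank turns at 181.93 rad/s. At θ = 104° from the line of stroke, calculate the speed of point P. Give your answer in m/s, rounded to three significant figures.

9.46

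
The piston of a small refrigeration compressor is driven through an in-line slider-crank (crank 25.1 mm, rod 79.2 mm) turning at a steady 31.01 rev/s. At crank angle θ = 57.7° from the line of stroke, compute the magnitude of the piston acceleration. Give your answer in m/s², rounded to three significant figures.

ω = 2π·31 = 194.8 rad/s
x(θ) = r cosθ + √(L² − r² sin²θ); with ω constant, a = ω²·d²x/dθ².
d²x/dθ² = −r cosθ − r²(cos2θ)/√u − r⁴ sin²2θ/(4u^{3/2}),  u = L² − r² sin²θ = 0.00582252 m².
Substituting r = 0.0251 m, L = 0.0792 m, θ = 57.7°: d²x/dθ² = -0.010053 m.
a = ω²·d²x/dθ² = (194.8)²·(-0.010053) = -381.65 m/s²;  |a| = 381.65 m/s².

382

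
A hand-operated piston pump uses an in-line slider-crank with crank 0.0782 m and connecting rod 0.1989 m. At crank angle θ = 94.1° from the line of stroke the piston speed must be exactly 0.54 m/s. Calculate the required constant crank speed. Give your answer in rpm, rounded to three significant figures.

For an in-line slider-crank, |v_piston| = rω|sinθ|·[1 + r cosθ/√(L² − r² sin²θ)].
With r = 0.0782 m, L = 0.1989 m, θ = 94.1°: the bracketed kinematic factor |dx/dθ| = 0.075616 m.
ω = v/|dx/dθ| = 0.54/0.075616 = 7.1413 rad/s.
N = 60ω/(2π) = 68.195 rpm.

68.2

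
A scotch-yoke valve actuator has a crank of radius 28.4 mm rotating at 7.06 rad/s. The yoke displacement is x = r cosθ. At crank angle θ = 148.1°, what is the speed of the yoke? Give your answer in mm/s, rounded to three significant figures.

ω = 7.06 rad/s
x = r cosθ ⇒ ẋ = −rω sinθ.
|v| = rω|sinθ| = 0.0284·7.06·|sin 148.1°| = 0.10595 m/s = 105.95 mm/s.

106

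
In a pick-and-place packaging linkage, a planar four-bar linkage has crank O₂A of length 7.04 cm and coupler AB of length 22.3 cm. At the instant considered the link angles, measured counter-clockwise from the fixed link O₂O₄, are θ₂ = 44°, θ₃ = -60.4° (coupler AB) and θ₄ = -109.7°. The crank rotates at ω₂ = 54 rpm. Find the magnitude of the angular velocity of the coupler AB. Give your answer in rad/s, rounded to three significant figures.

1.04

ω₂ = 5.655 rad/s (from 54 rpm).
Differentiating the loop-closure r₂e^{iθ₂}+r₃e^{iθ₃}=r₁+r₄e^{iθ₄} gives r₂ω₂e^{iθ₂}+r₃ω₃e^{iθ₃}=r₄ω₄e^{iθ₄}.
Eliminating the other unknown: ω₃ = r₂ω₂ sin(θ₄−θ₂) / [r₃ sin(θ₃−θ₄)].
Numerator sine = -0.44307; denominator sine = +0.75813.
Result = 0.0704·5.655·(-0.44307) / (0.223·(+0.75813)) = -1.0433 rad/s; magnitude 1.0433 rad/s.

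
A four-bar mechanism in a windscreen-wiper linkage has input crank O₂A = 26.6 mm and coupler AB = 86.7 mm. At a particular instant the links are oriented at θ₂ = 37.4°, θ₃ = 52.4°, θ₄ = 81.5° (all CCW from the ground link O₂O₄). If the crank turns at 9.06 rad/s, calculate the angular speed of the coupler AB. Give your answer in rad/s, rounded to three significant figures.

ω₂ = 9.06 rad/s
Differentiating the loop-closure r₂e^{iθ₂}+r₃e^{iθ₃}=r₁+r₄e^{iθ₄} gives r₂ω₂e^{iθ₂}+r₃ω₃e^{iθ₃}=r₄ω₄e^{iθ₄}.
Eliminating the other unknown: ω₃ = r₂ω₂ sin(θ₄−θ₂) / [r₃ sin(θ₃−θ₄)].
Numerator sine = +0.69591; denominator sine = -0.48634.
Result = 0.0266·9.06·(+0.69591) / (0.0867·(-0.48634)) = -3.9775 rad/s; magnitude 3.9775 rad/s.

3.98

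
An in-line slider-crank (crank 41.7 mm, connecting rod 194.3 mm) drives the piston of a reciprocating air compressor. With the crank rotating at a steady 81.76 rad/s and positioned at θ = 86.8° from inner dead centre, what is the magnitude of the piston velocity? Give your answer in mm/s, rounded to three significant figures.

3450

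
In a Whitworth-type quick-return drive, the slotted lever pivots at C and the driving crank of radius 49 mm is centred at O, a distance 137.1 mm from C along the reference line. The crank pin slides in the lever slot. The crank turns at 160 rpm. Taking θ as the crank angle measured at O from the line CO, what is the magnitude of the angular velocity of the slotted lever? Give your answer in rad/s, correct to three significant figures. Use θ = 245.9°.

0.365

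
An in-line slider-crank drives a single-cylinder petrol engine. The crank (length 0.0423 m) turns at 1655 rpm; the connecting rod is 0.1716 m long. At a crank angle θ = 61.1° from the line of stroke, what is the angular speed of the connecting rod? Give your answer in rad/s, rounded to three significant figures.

ω = 173.3 rad/s (converted from 1655 rpm).
The rod makes angle φ with the slider axis where L sinφ = r sinθ; differentiating, L cosφ·φ̇ = r ω cosθ.
L cosφ = √(L² − r² sin²θ) = 0.16756 m.
|ω_rod| = r ω |cosθ| / √(L² − r² sin²θ) = 0.0423·173.3·0.48328/0.16756 = 21.145 rad/s.

21.1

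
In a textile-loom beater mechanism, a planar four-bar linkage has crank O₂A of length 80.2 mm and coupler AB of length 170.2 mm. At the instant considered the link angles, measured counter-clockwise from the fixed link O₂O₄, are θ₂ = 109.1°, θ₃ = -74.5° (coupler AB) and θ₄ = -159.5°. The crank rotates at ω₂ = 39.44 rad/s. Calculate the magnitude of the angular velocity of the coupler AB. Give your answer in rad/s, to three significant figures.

18.6

ω₂ = 39.44 rad/s
Differentiating the loop-closure r₂e^{iθ₂}+r₃e^{iθ₃}=r₁+r₄e^{iθ₄} gives r₂ω₂e^{iθ₂}+r₃ω₃e^{iθ₃}=r₄ω₄e^{iθ₄}.
Eliminating the other unknown: ω₃ = r₂ω₂ sin(θ₄−θ₂) / [r₃ sin(θ₃−θ₄)].
Numerator sine = +0.99970; denominator sine = +0.99619.
Result = 0.0802·39.44·(+0.99970) / (0.1702·(+0.99619)) = +18.65 rad/s; magnitude 18.65 rad/s.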